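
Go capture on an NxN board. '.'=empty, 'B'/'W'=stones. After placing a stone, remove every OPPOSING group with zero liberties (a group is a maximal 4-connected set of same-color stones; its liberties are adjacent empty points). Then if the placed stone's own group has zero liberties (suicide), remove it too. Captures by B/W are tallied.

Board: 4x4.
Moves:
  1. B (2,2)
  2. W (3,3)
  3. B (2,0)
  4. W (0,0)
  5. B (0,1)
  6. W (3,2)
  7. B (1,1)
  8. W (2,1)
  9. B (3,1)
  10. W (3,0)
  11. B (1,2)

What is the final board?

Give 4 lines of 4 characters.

Move 1: B@(2,2) -> caps B=0 W=0
Move 2: W@(3,3) -> caps B=0 W=0
Move 3: B@(2,0) -> caps B=0 W=0
Move 4: W@(0,0) -> caps B=0 W=0
Move 5: B@(0,1) -> caps B=0 W=0
Move 6: W@(3,2) -> caps B=0 W=0
Move 7: B@(1,1) -> caps B=0 W=0
Move 8: W@(2,1) -> caps B=0 W=0
Move 9: B@(3,1) -> caps B=1 W=0
Move 10: W@(3,0) -> caps B=1 W=0
Move 11: B@(1,2) -> caps B=1 W=0

Answer: WB..
.BB.
B.B.
.BWW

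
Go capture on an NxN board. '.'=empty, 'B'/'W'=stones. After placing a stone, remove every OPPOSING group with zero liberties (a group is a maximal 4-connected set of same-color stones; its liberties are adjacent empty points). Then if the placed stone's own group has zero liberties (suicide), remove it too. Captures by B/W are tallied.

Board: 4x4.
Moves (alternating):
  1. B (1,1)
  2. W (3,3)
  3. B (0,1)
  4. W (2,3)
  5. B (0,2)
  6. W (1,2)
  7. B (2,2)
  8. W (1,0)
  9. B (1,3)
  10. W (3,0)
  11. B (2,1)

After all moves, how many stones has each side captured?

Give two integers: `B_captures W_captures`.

Answer: 1 0

Derivation:
Move 1: B@(1,1) -> caps B=0 W=0
Move 2: W@(3,3) -> caps B=0 W=0
Move 3: B@(0,1) -> caps B=0 W=0
Move 4: W@(2,3) -> caps B=0 W=0
Move 5: B@(0,2) -> caps B=0 W=0
Move 6: W@(1,2) -> caps B=0 W=0
Move 7: B@(2,2) -> caps B=0 W=0
Move 8: W@(1,0) -> caps B=0 W=0
Move 9: B@(1,3) -> caps B=1 W=0
Move 10: W@(3,0) -> caps B=1 W=0
Move 11: B@(2,1) -> caps B=1 W=0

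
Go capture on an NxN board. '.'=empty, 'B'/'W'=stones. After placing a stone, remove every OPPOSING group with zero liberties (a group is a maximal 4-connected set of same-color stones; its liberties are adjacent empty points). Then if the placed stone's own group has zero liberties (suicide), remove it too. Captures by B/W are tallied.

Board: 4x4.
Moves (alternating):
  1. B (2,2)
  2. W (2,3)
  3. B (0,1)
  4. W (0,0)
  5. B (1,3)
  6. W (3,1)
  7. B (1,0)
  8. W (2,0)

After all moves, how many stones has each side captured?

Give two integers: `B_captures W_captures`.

Move 1: B@(2,2) -> caps B=0 W=0
Move 2: W@(2,3) -> caps B=0 W=0
Move 3: B@(0,1) -> caps B=0 W=0
Move 4: W@(0,0) -> caps B=0 W=0
Move 5: B@(1,3) -> caps B=0 W=0
Move 6: W@(3,1) -> caps B=0 W=0
Move 7: B@(1,0) -> caps B=1 W=0
Move 8: W@(2,0) -> caps B=1 W=0

Answer: 1 0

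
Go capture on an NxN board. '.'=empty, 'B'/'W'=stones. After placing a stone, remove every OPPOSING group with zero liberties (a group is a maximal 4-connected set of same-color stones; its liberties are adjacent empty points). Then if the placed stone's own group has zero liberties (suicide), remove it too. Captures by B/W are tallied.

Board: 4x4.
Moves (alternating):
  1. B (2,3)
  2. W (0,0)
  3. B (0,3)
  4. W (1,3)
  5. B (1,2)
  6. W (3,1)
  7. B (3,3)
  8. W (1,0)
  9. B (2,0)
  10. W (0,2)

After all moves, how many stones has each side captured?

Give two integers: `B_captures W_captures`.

Answer: 1 0

Derivation:
Move 1: B@(2,3) -> caps B=0 W=0
Move 2: W@(0,0) -> caps B=0 W=0
Move 3: B@(0,3) -> caps B=0 W=0
Move 4: W@(1,3) -> caps B=0 W=0
Move 5: B@(1,2) -> caps B=1 W=0
Move 6: W@(3,1) -> caps B=1 W=0
Move 7: B@(3,3) -> caps B=1 W=0
Move 8: W@(1,0) -> caps B=1 W=0
Move 9: B@(2,0) -> caps B=1 W=0
Move 10: W@(0,2) -> caps B=1 W=0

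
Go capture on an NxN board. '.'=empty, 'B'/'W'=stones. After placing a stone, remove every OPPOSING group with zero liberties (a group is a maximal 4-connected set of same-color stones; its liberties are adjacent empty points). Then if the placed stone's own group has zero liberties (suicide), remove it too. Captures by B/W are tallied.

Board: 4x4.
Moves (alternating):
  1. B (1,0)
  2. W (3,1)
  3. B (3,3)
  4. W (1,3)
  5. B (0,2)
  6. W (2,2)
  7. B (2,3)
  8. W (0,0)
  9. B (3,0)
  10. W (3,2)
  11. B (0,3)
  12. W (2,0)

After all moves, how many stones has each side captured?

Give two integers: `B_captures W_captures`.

Answer: 0 3

Derivation:
Move 1: B@(1,0) -> caps B=0 W=0
Move 2: W@(3,1) -> caps B=0 W=0
Move 3: B@(3,3) -> caps B=0 W=0
Move 4: W@(1,3) -> caps B=0 W=0
Move 5: B@(0,2) -> caps B=0 W=0
Move 6: W@(2,2) -> caps B=0 W=0
Move 7: B@(2,3) -> caps B=0 W=0
Move 8: W@(0,0) -> caps B=0 W=0
Move 9: B@(3,0) -> caps B=0 W=0
Move 10: W@(3,2) -> caps B=0 W=2
Move 11: B@(0,3) -> caps B=0 W=2
Move 12: W@(2,0) -> caps B=0 W=3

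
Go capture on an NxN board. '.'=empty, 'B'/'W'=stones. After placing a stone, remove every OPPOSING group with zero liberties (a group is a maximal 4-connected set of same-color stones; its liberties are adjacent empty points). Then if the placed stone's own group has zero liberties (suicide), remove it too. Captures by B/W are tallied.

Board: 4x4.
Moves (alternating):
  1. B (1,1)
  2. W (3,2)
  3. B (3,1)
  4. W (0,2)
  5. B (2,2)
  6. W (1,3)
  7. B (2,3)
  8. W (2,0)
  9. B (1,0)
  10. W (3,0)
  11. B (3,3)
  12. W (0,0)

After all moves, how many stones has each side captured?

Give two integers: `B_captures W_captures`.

Move 1: B@(1,1) -> caps B=0 W=0
Move 2: W@(3,2) -> caps B=0 W=0
Move 3: B@(3,1) -> caps B=0 W=0
Move 4: W@(0,2) -> caps B=0 W=0
Move 5: B@(2,2) -> caps B=0 W=0
Move 6: W@(1,3) -> caps B=0 W=0
Move 7: B@(2,3) -> caps B=0 W=0
Move 8: W@(2,0) -> caps B=0 W=0
Move 9: B@(1,0) -> caps B=0 W=0
Move 10: W@(3,0) -> caps B=0 W=0
Move 11: B@(3,3) -> caps B=1 W=0
Move 12: W@(0,0) -> caps B=1 W=0

Answer: 1 0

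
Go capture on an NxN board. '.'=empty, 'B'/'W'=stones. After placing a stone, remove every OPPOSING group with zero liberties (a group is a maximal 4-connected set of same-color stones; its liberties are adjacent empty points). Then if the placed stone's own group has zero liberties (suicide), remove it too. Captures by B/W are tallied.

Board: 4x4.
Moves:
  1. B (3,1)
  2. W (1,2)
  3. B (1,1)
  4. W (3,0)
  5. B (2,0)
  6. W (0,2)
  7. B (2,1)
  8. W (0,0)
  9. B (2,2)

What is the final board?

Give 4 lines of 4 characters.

Answer: W.W.
.BW.
BBB.
.B..

Derivation:
Move 1: B@(3,1) -> caps B=0 W=0
Move 2: W@(1,2) -> caps B=0 W=0
Move 3: B@(1,1) -> caps B=0 W=0
Move 4: W@(3,0) -> caps B=0 W=0
Move 5: B@(2,0) -> caps B=1 W=0
Move 6: W@(0,2) -> caps B=1 W=0
Move 7: B@(2,1) -> caps B=1 W=0
Move 8: W@(0,0) -> caps B=1 W=0
Move 9: B@(2,2) -> caps B=1 W=0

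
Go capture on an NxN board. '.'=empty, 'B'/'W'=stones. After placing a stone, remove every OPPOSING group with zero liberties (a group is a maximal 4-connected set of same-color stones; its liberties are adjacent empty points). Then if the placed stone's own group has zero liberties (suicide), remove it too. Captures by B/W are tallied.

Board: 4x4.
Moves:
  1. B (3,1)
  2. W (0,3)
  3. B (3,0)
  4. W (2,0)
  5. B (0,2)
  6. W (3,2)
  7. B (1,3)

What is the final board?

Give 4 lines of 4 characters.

Answer: ..B.
...B
W...
BBW.

Derivation:
Move 1: B@(3,1) -> caps B=0 W=0
Move 2: W@(0,3) -> caps B=0 W=0
Move 3: B@(3,0) -> caps B=0 W=0
Move 4: W@(2,0) -> caps B=0 W=0
Move 5: B@(0,2) -> caps B=0 W=0
Move 6: W@(3,2) -> caps B=0 W=0
Move 7: B@(1,3) -> caps B=1 W=0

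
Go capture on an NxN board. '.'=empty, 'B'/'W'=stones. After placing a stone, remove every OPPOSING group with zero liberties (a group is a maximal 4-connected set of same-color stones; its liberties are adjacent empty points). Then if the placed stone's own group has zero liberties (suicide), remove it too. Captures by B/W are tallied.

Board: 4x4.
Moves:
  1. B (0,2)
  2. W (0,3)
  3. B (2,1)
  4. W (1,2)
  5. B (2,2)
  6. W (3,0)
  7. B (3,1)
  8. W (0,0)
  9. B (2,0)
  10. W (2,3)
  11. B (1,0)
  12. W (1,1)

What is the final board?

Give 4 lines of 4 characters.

Move 1: B@(0,2) -> caps B=0 W=0
Move 2: W@(0,3) -> caps B=0 W=0
Move 3: B@(2,1) -> caps B=0 W=0
Move 4: W@(1,2) -> caps B=0 W=0
Move 5: B@(2,2) -> caps B=0 W=0
Move 6: W@(3,0) -> caps B=0 W=0
Move 7: B@(3,1) -> caps B=0 W=0
Move 8: W@(0,0) -> caps B=0 W=0
Move 9: B@(2,0) -> caps B=1 W=0
Move 10: W@(2,3) -> caps B=1 W=0
Move 11: B@(1,0) -> caps B=1 W=0
Move 12: W@(1,1) -> caps B=1 W=0

Answer: W.BW
BWW.
BBBW
.B..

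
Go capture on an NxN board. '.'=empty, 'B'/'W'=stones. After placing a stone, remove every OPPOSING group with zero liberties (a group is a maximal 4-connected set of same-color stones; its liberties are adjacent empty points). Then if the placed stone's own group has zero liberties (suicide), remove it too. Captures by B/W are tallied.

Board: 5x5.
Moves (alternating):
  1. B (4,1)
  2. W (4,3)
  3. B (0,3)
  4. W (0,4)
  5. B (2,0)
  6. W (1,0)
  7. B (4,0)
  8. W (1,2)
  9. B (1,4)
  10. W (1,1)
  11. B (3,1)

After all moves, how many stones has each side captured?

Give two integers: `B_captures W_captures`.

Move 1: B@(4,1) -> caps B=0 W=0
Move 2: W@(4,3) -> caps B=0 W=0
Move 3: B@(0,3) -> caps B=0 W=0
Move 4: W@(0,4) -> caps B=0 W=0
Move 5: B@(2,0) -> caps B=0 W=0
Move 6: W@(1,0) -> caps B=0 W=0
Move 7: B@(4,0) -> caps B=0 W=0
Move 8: W@(1,2) -> caps B=0 W=0
Move 9: B@(1,4) -> caps B=1 W=0
Move 10: W@(1,1) -> caps B=1 W=0
Move 11: B@(3,1) -> caps B=1 W=0

Answer: 1 0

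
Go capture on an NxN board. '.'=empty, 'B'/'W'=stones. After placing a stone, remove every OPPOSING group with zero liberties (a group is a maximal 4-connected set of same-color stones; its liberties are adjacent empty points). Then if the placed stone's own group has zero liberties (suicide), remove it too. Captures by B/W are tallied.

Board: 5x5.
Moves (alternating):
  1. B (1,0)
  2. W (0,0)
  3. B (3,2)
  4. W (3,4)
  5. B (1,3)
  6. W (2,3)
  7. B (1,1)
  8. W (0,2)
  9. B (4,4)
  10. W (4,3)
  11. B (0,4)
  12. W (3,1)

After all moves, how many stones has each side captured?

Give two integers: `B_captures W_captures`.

Answer: 0 1

Derivation:
Move 1: B@(1,0) -> caps B=0 W=0
Move 2: W@(0,0) -> caps B=0 W=0
Move 3: B@(3,2) -> caps B=0 W=0
Move 4: W@(3,4) -> caps B=0 W=0
Move 5: B@(1,3) -> caps B=0 W=0
Move 6: W@(2,3) -> caps B=0 W=0
Move 7: B@(1,1) -> caps B=0 W=0
Move 8: W@(0,2) -> caps B=0 W=0
Move 9: B@(4,4) -> caps B=0 W=0
Move 10: W@(4,3) -> caps B=0 W=1
Move 11: B@(0,4) -> caps B=0 W=1
Move 12: W@(3,1) -> caps B=0 W=1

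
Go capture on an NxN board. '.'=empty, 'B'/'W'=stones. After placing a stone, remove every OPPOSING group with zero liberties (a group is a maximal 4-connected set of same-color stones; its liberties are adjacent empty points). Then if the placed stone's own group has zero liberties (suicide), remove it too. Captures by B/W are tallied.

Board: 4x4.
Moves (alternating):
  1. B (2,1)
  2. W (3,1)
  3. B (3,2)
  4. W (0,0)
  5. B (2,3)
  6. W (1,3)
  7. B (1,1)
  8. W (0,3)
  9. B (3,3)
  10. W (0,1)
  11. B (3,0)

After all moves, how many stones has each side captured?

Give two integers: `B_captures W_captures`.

Answer: 1 0

Derivation:
Move 1: B@(2,1) -> caps B=0 W=0
Move 2: W@(3,1) -> caps B=0 W=0
Move 3: B@(3,2) -> caps B=0 W=0
Move 4: W@(0,0) -> caps B=0 W=0
Move 5: B@(2,3) -> caps B=0 W=0
Move 6: W@(1,3) -> caps B=0 W=0
Move 7: B@(1,1) -> caps B=0 W=0
Move 8: W@(0,3) -> caps B=0 W=0
Move 9: B@(3,3) -> caps B=0 W=0
Move 10: W@(0,1) -> caps B=0 W=0
Move 11: B@(3,0) -> caps B=1 W=0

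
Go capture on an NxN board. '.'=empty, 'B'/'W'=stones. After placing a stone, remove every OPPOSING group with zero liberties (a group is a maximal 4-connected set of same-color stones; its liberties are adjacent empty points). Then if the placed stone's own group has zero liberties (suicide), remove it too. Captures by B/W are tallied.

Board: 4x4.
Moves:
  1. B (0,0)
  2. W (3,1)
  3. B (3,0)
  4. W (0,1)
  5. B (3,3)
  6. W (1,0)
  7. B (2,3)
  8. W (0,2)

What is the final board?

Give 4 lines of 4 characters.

Move 1: B@(0,0) -> caps B=0 W=0
Move 2: W@(3,1) -> caps B=0 W=0
Move 3: B@(3,0) -> caps B=0 W=0
Move 4: W@(0,1) -> caps B=0 W=0
Move 5: B@(3,3) -> caps B=0 W=0
Move 6: W@(1,0) -> caps B=0 W=1
Move 7: B@(2,3) -> caps B=0 W=1
Move 8: W@(0,2) -> caps B=0 W=1

Answer: .WW.
W...
...B
BW.B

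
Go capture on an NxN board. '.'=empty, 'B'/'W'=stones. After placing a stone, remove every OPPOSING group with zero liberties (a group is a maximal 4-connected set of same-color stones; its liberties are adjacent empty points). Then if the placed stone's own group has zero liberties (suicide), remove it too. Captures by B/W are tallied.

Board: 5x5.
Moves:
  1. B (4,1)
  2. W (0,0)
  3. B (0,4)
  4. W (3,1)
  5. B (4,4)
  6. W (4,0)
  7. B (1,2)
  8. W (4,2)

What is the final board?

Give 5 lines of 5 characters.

Move 1: B@(4,1) -> caps B=0 W=0
Move 2: W@(0,0) -> caps B=0 W=0
Move 3: B@(0,4) -> caps B=0 W=0
Move 4: W@(3,1) -> caps B=0 W=0
Move 5: B@(4,4) -> caps B=0 W=0
Move 6: W@(4,0) -> caps B=0 W=0
Move 7: B@(1,2) -> caps B=0 W=0
Move 8: W@(4,2) -> caps B=0 W=1

Answer: W...B
..B..
.....
.W...
W.W.B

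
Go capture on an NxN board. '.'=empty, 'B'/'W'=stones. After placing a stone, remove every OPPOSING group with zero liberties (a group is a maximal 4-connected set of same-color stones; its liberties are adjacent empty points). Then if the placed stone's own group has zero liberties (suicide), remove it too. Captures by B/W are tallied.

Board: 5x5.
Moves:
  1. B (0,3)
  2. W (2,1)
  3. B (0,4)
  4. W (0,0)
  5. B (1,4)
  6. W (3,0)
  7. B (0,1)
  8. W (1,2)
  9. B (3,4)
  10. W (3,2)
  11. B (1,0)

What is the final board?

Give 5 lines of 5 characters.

Answer: .B.BB
B.W.B
.W...
W.W.B
.....

Derivation:
Move 1: B@(0,3) -> caps B=0 W=0
Move 2: W@(2,1) -> caps B=0 W=0
Move 3: B@(0,4) -> caps B=0 W=0
Move 4: W@(0,0) -> caps B=0 W=0
Move 5: B@(1,4) -> caps B=0 W=0
Move 6: W@(3,0) -> caps B=0 W=0
Move 7: B@(0,1) -> caps B=0 W=0
Move 8: W@(1,2) -> caps B=0 W=0
Move 9: B@(3,4) -> caps B=0 W=0
Move 10: W@(3,2) -> caps B=0 W=0
Move 11: B@(1,0) -> caps B=1 W=0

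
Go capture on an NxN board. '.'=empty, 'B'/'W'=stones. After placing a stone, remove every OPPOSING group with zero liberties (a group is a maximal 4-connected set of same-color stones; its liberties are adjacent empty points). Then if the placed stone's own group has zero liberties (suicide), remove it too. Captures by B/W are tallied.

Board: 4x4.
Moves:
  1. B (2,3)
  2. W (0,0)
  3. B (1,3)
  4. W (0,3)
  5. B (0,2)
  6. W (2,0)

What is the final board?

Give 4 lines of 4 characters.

Answer: W.B.
...B
W..B
....

Derivation:
Move 1: B@(2,3) -> caps B=0 W=0
Move 2: W@(0,0) -> caps B=0 W=0
Move 3: B@(1,3) -> caps B=0 W=0
Move 4: W@(0,3) -> caps B=0 W=0
Move 5: B@(0,2) -> caps B=1 W=0
Move 6: W@(2,0) -> caps B=1 W=0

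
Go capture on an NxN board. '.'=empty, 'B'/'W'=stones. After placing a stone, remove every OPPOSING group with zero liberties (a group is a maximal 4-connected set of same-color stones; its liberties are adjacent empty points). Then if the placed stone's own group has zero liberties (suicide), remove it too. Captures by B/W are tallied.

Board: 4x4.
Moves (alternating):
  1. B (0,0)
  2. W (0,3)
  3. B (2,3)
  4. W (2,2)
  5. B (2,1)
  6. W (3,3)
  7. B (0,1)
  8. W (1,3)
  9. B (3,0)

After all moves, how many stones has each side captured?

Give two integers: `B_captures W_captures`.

Answer: 0 1

Derivation:
Move 1: B@(0,0) -> caps B=0 W=0
Move 2: W@(0,3) -> caps B=0 W=0
Move 3: B@(2,3) -> caps B=0 W=0
Move 4: W@(2,2) -> caps B=0 W=0
Move 5: B@(2,1) -> caps B=0 W=0
Move 6: W@(3,3) -> caps B=0 W=0
Move 7: B@(0,1) -> caps B=0 W=0
Move 8: W@(1,3) -> caps B=0 W=1
Move 9: B@(3,0) -> caps B=0 W=1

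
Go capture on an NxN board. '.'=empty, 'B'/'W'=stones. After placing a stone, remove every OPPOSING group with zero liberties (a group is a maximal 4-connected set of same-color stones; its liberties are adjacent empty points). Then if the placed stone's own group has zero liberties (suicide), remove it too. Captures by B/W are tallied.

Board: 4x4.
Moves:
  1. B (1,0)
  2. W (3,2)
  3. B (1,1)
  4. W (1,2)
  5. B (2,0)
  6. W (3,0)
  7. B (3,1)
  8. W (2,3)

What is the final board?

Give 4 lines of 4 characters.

Answer: ....
BBW.
B..W
.BW.

Derivation:
Move 1: B@(1,0) -> caps B=0 W=0
Move 2: W@(3,2) -> caps B=0 W=0
Move 3: B@(1,1) -> caps B=0 W=0
Move 4: W@(1,2) -> caps B=0 W=0
Move 5: B@(2,0) -> caps B=0 W=0
Move 6: W@(3,0) -> caps B=0 W=0
Move 7: B@(3,1) -> caps B=1 W=0
Move 8: W@(2,3) -> caps B=1 W=0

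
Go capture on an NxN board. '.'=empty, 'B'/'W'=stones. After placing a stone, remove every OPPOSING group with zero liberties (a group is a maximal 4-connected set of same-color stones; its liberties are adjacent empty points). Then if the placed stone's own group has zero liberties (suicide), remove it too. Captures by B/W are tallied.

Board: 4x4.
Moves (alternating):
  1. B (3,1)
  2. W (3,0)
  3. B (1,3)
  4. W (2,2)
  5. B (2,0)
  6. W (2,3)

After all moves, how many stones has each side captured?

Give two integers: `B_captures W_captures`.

Answer: 1 0

Derivation:
Move 1: B@(3,1) -> caps B=0 W=0
Move 2: W@(3,0) -> caps B=0 W=0
Move 3: B@(1,3) -> caps B=0 W=0
Move 4: W@(2,2) -> caps B=0 W=0
Move 5: B@(2,0) -> caps B=1 W=0
Move 6: W@(2,3) -> caps B=1 W=0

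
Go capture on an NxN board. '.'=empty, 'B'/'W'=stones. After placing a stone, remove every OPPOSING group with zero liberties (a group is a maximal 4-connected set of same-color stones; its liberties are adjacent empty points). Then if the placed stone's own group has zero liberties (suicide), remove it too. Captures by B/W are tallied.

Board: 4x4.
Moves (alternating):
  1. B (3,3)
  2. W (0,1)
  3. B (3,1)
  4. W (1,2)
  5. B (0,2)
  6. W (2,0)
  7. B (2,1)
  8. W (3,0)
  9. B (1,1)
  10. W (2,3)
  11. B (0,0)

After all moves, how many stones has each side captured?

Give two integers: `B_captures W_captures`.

Answer: 1 0

Derivation:
Move 1: B@(3,3) -> caps B=0 W=0
Move 2: W@(0,1) -> caps B=0 W=0
Move 3: B@(3,1) -> caps B=0 W=0
Move 4: W@(1,2) -> caps B=0 W=0
Move 5: B@(0,2) -> caps B=0 W=0
Move 6: W@(2,0) -> caps B=0 W=0
Move 7: B@(2,1) -> caps B=0 W=0
Move 8: W@(3,0) -> caps B=0 W=0
Move 9: B@(1,1) -> caps B=0 W=0
Move 10: W@(2,3) -> caps B=0 W=0
Move 11: B@(0,0) -> caps B=1 W=0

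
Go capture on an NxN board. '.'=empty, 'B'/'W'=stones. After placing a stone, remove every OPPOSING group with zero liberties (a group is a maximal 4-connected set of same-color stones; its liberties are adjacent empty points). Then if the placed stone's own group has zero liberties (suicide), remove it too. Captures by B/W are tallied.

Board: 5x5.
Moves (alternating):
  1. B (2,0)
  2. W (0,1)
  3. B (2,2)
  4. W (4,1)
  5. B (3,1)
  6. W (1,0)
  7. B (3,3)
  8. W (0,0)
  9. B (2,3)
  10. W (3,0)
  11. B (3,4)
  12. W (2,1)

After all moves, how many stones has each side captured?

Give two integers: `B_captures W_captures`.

Move 1: B@(2,0) -> caps B=0 W=0
Move 2: W@(0,1) -> caps B=0 W=0
Move 3: B@(2,2) -> caps B=0 W=0
Move 4: W@(4,1) -> caps B=0 W=0
Move 5: B@(3,1) -> caps B=0 W=0
Move 6: W@(1,0) -> caps B=0 W=0
Move 7: B@(3,3) -> caps B=0 W=0
Move 8: W@(0,0) -> caps B=0 W=0
Move 9: B@(2,3) -> caps B=0 W=0
Move 10: W@(3,0) -> caps B=0 W=0
Move 11: B@(3,4) -> caps B=0 W=0
Move 12: W@(2,1) -> caps B=0 W=1

Answer: 0 1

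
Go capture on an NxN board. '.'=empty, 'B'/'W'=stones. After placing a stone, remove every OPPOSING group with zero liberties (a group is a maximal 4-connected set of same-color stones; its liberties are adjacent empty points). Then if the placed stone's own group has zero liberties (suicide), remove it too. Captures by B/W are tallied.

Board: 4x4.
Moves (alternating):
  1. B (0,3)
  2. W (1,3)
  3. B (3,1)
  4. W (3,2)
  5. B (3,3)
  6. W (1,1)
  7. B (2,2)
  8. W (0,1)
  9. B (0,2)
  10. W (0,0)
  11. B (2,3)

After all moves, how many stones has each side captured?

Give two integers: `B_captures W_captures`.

Answer: 1 0

Derivation:
Move 1: B@(0,3) -> caps B=0 W=0
Move 2: W@(1,3) -> caps B=0 W=0
Move 3: B@(3,1) -> caps B=0 W=0
Move 4: W@(3,2) -> caps B=0 W=0
Move 5: B@(3,3) -> caps B=0 W=0
Move 6: W@(1,1) -> caps B=0 W=0
Move 7: B@(2,2) -> caps B=1 W=0
Move 8: W@(0,1) -> caps B=1 W=0
Move 9: B@(0,2) -> caps B=1 W=0
Move 10: W@(0,0) -> caps B=1 W=0
Move 11: B@(2,3) -> caps B=1 W=0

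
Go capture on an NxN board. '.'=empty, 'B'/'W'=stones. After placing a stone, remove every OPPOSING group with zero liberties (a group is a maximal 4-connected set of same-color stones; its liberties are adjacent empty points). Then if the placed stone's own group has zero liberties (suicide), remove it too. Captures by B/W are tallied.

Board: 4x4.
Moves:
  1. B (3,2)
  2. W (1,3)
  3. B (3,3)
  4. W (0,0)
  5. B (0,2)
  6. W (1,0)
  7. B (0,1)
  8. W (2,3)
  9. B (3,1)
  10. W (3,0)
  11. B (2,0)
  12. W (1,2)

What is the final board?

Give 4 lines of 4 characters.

Move 1: B@(3,2) -> caps B=0 W=0
Move 2: W@(1,3) -> caps B=0 W=0
Move 3: B@(3,3) -> caps B=0 W=0
Move 4: W@(0,0) -> caps B=0 W=0
Move 5: B@(0,2) -> caps B=0 W=0
Move 6: W@(1,0) -> caps B=0 W=0
Move 7: B@(0,1) -> caps B=0 W=0
Move 8: W@(2,3) -> caps B=0 W=0
Move 9: B@(3,1) -> caps B=0 W=0
Move 10: W@(3,0) -> caps B=0 W=0
Move 11: B@(2,0) -> caps B=1 W=0
Move 12: W@(1,2) -> caps B=1 W=0

Answer: WBB.
W.WW
B..W
.BBB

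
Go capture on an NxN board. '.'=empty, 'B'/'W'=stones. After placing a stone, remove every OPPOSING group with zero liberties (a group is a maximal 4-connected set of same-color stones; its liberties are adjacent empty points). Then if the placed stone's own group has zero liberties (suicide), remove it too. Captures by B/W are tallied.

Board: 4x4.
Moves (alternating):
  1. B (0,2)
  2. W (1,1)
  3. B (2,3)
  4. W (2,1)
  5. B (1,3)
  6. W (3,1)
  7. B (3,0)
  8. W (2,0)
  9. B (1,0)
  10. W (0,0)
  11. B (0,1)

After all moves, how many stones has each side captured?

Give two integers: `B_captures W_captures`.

Answer: 0 2

Derivation:
Move 1: B@(0,2) -> caps B=0 W=0
Move 2: W@(1,1) -> caps B=0 W=0
Move 3: B@(2,3) -> caps B=0 W=0
Move 4: W@(2,1) -> caps B=0 W=0
Move 5: B@(1,3) -> caps B=0 W=0
Move 6: W@(3,1) -> caps B=0 W=0
Move 7: B@(3,0) -> caps B=0 W=0
Move 8: W@(2,0) -> caps B=0 W=1
Move 9: B@(1,0) -> caps B=0 W=1
Move 10: W@(0,0) -> caps B=0 W=2
Move 11: B@(0,1) -> caps B=0 W=2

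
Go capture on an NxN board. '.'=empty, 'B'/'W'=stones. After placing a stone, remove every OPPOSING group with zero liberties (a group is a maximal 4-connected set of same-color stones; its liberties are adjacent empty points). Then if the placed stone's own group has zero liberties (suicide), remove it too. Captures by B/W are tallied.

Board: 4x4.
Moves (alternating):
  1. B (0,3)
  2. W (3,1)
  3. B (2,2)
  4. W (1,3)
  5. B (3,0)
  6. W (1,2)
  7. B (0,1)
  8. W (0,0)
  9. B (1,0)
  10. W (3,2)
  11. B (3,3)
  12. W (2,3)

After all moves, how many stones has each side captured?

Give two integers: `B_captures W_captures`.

Answer: 1 1

Derivation:
Move 1: B@(0,3) -> caps B=0 W=0
Move 2: W@(3,1) -> caps B=0 W=0
Move 3: B@(2,2) -> caps B=0 W=0
Move 4: W@(1,3) -> caps B=0 W=0
Move 5: B@(3,0) -> caps B=0 W=0
Move 6: W@(1,2) -> caps B=0 W=0
Move 7: B@(0,1) -> caps B=0 W=0
Move 8: W@(0,0) -> caps B=0 W=0
Move 9: B@(1,0) -> caps B=1 W=0
Move 10: W@(3,2) -> caps B=1 W=0
Move 11: B@(3,3) -> caps B=1 W=0
Move 12: W@(2,3) -> caps B=1 W=1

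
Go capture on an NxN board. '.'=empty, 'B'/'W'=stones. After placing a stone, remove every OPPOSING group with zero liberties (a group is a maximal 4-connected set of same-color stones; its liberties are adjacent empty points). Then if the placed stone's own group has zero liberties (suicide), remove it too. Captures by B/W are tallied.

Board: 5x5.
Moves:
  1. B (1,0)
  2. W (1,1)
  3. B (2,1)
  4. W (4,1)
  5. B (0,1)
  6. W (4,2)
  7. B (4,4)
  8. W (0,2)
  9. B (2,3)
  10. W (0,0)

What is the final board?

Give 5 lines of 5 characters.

Move 1: B@(1,0) -> caps B=0 W=0
Move 2: W@(1,1) -> caps B=0 W=0
Move 3: B@(2,1) -> caps B=0 W=0
Move 4: W@(4,1) -> caps B=0 W=0
Move 5: B@(0,1) -> caps B=0 W=0
Move 6: W@(4,2) -> caps B=0 W=0
Move 7: B@(4,4) -> caps B=0 W=0
Move 8: W@(0,2) -> caps B=0 W=0
Move 9: B@(2,3) -> caps B=0 W=0
Move 10: W@(0,0) -> caps B=0 W=1

Answer: W.W..
BW...
.B.B.
.....
.WW.B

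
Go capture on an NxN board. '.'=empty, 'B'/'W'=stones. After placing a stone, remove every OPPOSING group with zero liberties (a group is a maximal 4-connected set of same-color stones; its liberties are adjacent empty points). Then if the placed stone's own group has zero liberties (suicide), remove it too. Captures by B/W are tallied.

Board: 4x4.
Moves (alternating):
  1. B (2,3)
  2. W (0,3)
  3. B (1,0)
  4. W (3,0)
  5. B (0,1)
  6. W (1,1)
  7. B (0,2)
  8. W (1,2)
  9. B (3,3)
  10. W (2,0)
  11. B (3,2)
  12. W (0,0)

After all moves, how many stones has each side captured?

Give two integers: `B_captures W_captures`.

Answer: 0 3

Derivation:
Move 1: B@(2,3) -> caps B=0 W=0
Move 2: W@(0,3) -> caps B=0 W=0
Move 3: B@(1,0) -> caps B=0 W=0
Move 4: W@(3,0) -> caps B=0 W=0
Move 5: B@(0,1) -> caps B=0 W=0
Move 6: W@(1,1) -> caps B=0 W=0
Move 7: B@(0,2) -> caps B=0 W=0
Move 8: W@(1,2) -> caps B=0 W=0
Move 9: B@(3,3) -> caps B=0 W=0
Move 10: W@(2,0) -> caps B=0 W=0
Move 11: B@(3,2) -> caps B=0 W=0
Move 12: W@(0,0) -> caps B=0 W=3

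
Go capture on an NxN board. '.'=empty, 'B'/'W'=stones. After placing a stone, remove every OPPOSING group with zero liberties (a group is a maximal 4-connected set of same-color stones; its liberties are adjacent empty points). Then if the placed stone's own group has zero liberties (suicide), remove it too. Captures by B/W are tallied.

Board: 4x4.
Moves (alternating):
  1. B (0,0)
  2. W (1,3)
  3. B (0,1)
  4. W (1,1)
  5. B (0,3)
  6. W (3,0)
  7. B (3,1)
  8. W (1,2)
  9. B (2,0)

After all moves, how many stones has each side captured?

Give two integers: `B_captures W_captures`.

Move 1: B@(0,0) -> caps B=0 W=0
Move 2: W@(1,3) -> caps B=0 W=0
Move 3: B@(0,1) -> caps B=0 W=0
Move 4: W@(1,1) -> caps B=0 W=0
Move 5: B@(0,3) -> caps B=0 W=0
Move 6: W@(3,0) -> caps B=0 W=0
Move 7: B@(3,1) -> caps B=0 W=0
Move 8: W@(1,2) -> caps B=0 W=0
Move 9: B@(2,0) -> caps B=1 W=0

Answer: 1 0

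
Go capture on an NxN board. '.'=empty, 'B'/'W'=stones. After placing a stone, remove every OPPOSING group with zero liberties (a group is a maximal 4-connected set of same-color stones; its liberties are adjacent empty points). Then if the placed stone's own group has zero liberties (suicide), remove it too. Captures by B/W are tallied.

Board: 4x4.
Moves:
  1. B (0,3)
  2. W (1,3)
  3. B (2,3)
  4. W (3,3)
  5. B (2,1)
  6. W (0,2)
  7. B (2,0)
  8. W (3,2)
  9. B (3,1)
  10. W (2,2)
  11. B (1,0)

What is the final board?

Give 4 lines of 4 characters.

Move 1: B@(0,3) -> caps B=0 W=0
Move 2: W@(1,3) -> caps B=0 W=0
Move 3: B@(2,3) -> caps B=0 W=0
Move 4: W@(3,3) -> caps B=0 W=0
Move 5: B@(2,1) -> caps B=0 W=0
Move 6: W@(0,2) -> caps B=0 W=1
Move 7: B@(2,0) -> caps B=0 W=1
Move 8: W@(3,2) -> caps B=0 W=1
Move 9: B@(3,1) -> caps B=0 W=1
Move 10: W@(2,2) -> caps B=0 W=2
Move 11: B@(1,0) -> caps B=0 W=2

Answer: ..W.
B..W
BBW.
.BWW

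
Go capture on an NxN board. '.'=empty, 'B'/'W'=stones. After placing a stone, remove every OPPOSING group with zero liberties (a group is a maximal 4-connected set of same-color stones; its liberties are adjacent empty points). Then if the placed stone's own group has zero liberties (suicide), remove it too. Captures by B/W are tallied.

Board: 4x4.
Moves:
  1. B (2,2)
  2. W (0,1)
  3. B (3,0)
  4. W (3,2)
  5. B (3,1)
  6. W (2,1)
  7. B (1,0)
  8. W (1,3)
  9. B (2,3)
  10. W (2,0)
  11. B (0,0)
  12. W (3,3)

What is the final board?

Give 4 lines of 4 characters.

Move 1: B@(2,2) -> caps B=0 W=0
Move 2: W@(0,1) -> caps B=0 W=0
Move 3: B@(3,0) -> caps B=0 W=0
Move 4: W@(3,2) -> caps B=0 W=0
Move 5: B@(3,1) -> caps B=0 W=0
Move 6: W@(2,1) -> caps B=0 W=0
Move 7: B@(1,0) -> caps B=0 W=0
Move 8: W@(1,3) -> caps B=0 W=0
Move 9: B@(2,3) -> caps B=0 W=0
Move 10: W@(2,0) -> caps B=0 W=2
Move 11: B@(0,0) -> caps B=0 W=2
Move 12: W@(3,3) -> caps B=0 W=2

Answer: BW..
B..W
WWBB
..WW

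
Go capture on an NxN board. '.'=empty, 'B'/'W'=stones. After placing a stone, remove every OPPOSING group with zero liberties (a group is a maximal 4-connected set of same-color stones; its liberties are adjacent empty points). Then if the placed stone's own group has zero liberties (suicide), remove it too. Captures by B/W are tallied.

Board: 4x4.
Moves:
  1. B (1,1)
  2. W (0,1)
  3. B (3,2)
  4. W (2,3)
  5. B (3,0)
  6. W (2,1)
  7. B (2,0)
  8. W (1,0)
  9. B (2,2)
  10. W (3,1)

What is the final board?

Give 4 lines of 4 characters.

Answer: .W..
WB..
.WBW
.WB.

Derivation:
Move 1: B@(1,1) -> caps B=0 W=0
Move 2: W@(0,1) -> caps B=0 W=0
Move 3: B@(3,2) -> caps B=0 W=0
Move 4: W@(2,3) -> caps B=0 W=0
Move 5: B@(3,0) -> caps B=0 W=0
Move 6: W@(2,1) -> caps B=0 W=0
Move 7: B@(2,0) -> caps B=0 W=0
Move 8: W@(1,0) -> caps B=0 W=0
Move 9: B@(2,2) -> caps B=0 W=0
Move 10: W@(3,1) -> caps B=0 W=2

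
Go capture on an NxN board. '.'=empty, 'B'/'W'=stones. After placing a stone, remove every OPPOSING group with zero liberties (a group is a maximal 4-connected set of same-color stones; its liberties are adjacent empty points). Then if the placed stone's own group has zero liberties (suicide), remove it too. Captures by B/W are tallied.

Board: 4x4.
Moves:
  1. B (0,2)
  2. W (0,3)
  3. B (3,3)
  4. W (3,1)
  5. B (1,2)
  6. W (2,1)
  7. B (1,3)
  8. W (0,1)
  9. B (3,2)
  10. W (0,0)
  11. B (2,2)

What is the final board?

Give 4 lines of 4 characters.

Move 1: B@(0,2) -> caps B=0 W=0
Move 2: W@(0,3) -> caps B=0 W=0
Move 3: B@(3,3) -> caps B=0 W=0
Move 4: W@(3,1) -> caps B=0 W=0
Move 5: B@(1,2) -> caps B=0 W=0
Move 6: W@(2,1) -> caps B=0 W=0
Move 7: B@(1,3) -> caps B=1 W=0
Move 8: W@(0,1) -> caps B=1 W=0
Move 9: B@(3,2) -> caps B=1 W=0
Move 10: W@(0,0) -> caps B=1 W=0
Move 11: B@(2,2) -> caps B=1 W=0

Answer: WWB.
..BB
.WB.
.WBB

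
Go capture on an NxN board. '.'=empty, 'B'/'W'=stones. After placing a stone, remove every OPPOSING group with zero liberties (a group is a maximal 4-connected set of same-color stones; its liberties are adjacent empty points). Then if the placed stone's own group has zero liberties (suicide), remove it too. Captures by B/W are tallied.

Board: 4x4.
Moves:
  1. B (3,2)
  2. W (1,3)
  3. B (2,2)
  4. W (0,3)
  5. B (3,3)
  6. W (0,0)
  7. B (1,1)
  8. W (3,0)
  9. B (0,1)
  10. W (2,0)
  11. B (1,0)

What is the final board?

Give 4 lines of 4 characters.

Answer: .B.W
BB.W
W.B.
W.BB

Derivation:
Move 1: B@(3,2) -> caps B=0 W=0
Move 2: W@(1,3) -> caps B=0 W=0
Move 3: B@(2,2) -> caps B=0 W=0
Move 4: W@(0,3) -> caps B=0 W=0
Move 5: B@(3,3) -> caps B=0 W=0
Move 6: W@(0,0) -> caps B=0 W=0
Move 7: B@(1,1) -> caps B=0 W=0
Move 8: W@(3,0) -> caps B=0 W=0
Move 9: B@(0,1) -> caps B=0 W=0
Move 10: W@(2,0) -> caps B=0 W=0
Move 11: B@(1,0) -> caps B=1 W=0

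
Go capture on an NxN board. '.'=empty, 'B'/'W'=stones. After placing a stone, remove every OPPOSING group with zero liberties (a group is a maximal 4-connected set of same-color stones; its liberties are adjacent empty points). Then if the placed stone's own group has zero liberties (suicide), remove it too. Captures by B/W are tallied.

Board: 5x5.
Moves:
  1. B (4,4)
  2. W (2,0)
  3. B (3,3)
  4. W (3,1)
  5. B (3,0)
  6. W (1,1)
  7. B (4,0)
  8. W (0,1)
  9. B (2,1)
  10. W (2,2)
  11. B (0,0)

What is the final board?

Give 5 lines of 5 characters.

Answer: BW...
.W...
W.W..
BW.B.
B...B

Derivation:
Move 1: B@(4,4) -> caps B=0 W=0
Move 2: W@(2,0) -> caps B=0 W=0
Move 3: B@(3,3) -> caps B=0 W=0
Move 4: W@(3,1) -> caps B=0 W=0
Move 5: B@(3,0) -> caps B=0 W=0
Move 6: W@(1,1) -> caps B=0 W=0
Move 7: B@(4,0) -> caps B=0 W=0
Move 8: W@(0,1) -> caps B=0 W=0
Move 9: B@(2,1) -> caps B=0 W=0
Move 10: W@(2,2) -> caps B=0 W=1
Move 11: B@(0,0) -> caps B=0 W=1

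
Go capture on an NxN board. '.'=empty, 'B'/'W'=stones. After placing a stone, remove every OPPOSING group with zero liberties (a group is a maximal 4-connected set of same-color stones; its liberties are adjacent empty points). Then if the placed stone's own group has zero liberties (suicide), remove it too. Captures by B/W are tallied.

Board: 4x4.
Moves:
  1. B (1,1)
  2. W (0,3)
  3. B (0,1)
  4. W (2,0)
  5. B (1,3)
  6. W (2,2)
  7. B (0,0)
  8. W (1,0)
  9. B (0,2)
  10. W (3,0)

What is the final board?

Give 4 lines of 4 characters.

Move 1: B@(1,1) -> caps B=0 W=0
Move 2: W@(0,3) -> caps B=0 W=0
Move 3: B@(0,1) -> caps B=0 W=0
Move 4: W@(2,0) -> caps B=0 W=0
Move 5: B@(1,3) -> caps B=0 W=0
Move 6: W@(2,2) -> caps B=0 W=0
Move 7: B@(0,0) -> caps B=0 W=0
Move 8: W@(1,0) -> caps B=0 W=0
Move 9: B@(0,2) -> caps B=1 W=0
Move 10: W@(3,0) -> caps B=1 W=0

Answer: BBB.
WB.B
W.W.
W...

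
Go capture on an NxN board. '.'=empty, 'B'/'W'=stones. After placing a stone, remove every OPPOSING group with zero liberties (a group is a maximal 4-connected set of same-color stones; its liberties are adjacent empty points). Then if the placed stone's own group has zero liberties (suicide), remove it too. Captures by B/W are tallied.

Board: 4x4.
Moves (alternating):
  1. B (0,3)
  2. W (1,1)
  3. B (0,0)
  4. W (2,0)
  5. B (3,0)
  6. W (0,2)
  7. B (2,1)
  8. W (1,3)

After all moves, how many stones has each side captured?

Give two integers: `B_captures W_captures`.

Move 1: B@(0,3) -> caps B=0 W=0
Move 2: W@(1,1) -> caps B=0 W=0
Move 3: B@(0,0) -> caps B=0 W=0
Move 4: W@(2,0) -> caps B=0 W=0
Move 5: B@(3,0) -> caps B=0 W=0
Move 6: W@(0,2) -> caps B=0 W=0
Move 7: B@(2,1) -> caps B=0 W=0
Move 8: W@(1,3) -> caps B=0 W=1

Answer: 0 1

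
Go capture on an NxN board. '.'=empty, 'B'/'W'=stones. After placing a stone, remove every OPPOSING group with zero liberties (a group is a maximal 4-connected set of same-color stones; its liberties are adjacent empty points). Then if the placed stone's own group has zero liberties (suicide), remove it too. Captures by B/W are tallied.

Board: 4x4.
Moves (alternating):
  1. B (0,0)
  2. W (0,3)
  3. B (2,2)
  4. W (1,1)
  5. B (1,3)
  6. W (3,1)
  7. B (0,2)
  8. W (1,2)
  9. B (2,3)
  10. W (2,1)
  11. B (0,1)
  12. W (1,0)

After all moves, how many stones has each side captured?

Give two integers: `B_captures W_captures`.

Move 1: B@(0,0) -> caps B=0 W=0
Move 2: W@(0,3) -> caps B=0 W=0
Move 3: B@(2,2) -> caps B=0 W=0
Move 4: W@(1,1) -> caps B=0 W=0
Move 5: B@(1,3) -> caps B=0 W=0
Move 6: W@(3,1) -> caps B=0 W=0
Move 7: B@(0,2) -> caps B=1 W=0
Move 8: W@(1,2) -> caps B=1 W=0
Move 9: B@(2,3) -> caps B=1 W=0
Move 10: W@(2,1) -> caps B=1 W=0
Move 11: B@(0,1) -> caps B=1 W=0
Move 12: W@(1,0) -> caps B=1 W=0

Answer: 1 0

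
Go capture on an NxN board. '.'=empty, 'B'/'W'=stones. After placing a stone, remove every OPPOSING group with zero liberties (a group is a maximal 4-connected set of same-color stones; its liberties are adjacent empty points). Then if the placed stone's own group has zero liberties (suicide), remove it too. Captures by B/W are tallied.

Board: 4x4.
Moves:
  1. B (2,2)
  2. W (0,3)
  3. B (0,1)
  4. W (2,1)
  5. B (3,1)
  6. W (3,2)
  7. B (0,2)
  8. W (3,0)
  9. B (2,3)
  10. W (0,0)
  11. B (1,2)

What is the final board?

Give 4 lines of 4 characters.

Answer: WBBW
..B.
.WBB
W.W.

Derivation:
Move 1: B@(2,2) -> caps B=0 W=0
Move 2: W@(0,3) -> caps B=0 W=0
Move 3: B@(0,1) -> caps B=0 W=0
Move 4: W@(2,1) -> caps B=0 W=0
Move 5: B@(3,1) -> caps B=0 W=0
Move 6: W@(3,2) -> caps B=0 W=0
Move 7: B@(0,2) -> caps B=0 W=0
Move 8: W@(3,0) -> caps B=0 W=1
Move 9: B@(2,3) -> caps B=0 W=1
Move 10: W@(0,0) -> caps B=0 W=1
Move 11: B@(1,2) -> caps B=0 W=1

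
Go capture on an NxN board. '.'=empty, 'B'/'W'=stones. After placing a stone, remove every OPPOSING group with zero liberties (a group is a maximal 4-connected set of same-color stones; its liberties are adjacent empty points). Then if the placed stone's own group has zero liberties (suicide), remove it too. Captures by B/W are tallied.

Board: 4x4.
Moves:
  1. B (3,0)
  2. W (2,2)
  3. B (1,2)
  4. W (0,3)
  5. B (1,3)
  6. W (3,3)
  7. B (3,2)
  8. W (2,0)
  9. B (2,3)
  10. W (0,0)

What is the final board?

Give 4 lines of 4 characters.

Move 1: B@(3,0) -> caps B=0 W=0
Move 2: W@(2,2) -> caps B=0 W=0
Move 3: B@(1,2) -> caps B=0 W=0
Move 4: W@(0,3) -> caps B=0 W=0
Move 5: B@(1,3) -> caps B=0 W=0
Move 6: W@(3,3) -> caps B=0 W=0
Move 7: B@(3,2) -> caps B=0 W=0
Move 8: W@(2,0) -> caps B=0 W=0
Move 9: B@(2,3) -> caps B=1 W=0
Move 10: W@(0,0) -> caps B=1 W=0

Answer: W..W
..BB
W.WB
B.B.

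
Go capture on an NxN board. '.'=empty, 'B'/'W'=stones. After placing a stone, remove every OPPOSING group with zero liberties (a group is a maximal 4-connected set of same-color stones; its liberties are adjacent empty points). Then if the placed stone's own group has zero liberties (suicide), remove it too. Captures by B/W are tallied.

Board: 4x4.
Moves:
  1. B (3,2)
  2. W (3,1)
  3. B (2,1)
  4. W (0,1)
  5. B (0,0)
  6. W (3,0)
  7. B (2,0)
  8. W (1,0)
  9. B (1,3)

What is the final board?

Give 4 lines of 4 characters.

Move 1: B@(3,2) -> caps B=0 W=0
Move 2: W@(3,1) -> caps B=0 W=0
Move 3: B@(2,1) -> caps B=0 W=0
Move 4: W@(0,1) -> caps B=0 W=0
Move 5: B@(0,0) -> caps B=0 W=0
Move 6: W@(3,0) -> caps B=0 W=0
Move 7: B@(2,0) -> caps B=2 W=0
Move 8: W@(1,0) -> caps B=2 W=1
Move 9: B@(1,3) -> caps B=2 W=1

Answer: .W..
W..B
BB..
..B.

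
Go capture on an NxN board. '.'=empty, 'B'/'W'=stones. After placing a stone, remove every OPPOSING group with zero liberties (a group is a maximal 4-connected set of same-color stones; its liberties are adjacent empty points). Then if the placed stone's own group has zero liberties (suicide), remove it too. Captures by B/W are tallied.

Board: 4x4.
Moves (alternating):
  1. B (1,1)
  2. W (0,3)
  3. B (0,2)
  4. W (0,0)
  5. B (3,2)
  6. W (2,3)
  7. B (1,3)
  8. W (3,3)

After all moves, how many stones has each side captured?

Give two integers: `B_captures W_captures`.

Move 1: B@(1,1) -> caps B=0 W=0
Move 2: W@(0,3) -> caps B=0 W=0
Move 3: B@(0,2) -> caps B=0 W=0
Move 4: W@(0,0) -> caps B=0 W=0
Move 5: B@(3,2) -> caps B=0 W=0
Move 6: W@(2,3) -> caps B=0 W=0
Move 7: B@(1,3) -> caps B=1 W=0
Move 8: W@(3,3) -> caps B=1 W=0

Answer: 1 0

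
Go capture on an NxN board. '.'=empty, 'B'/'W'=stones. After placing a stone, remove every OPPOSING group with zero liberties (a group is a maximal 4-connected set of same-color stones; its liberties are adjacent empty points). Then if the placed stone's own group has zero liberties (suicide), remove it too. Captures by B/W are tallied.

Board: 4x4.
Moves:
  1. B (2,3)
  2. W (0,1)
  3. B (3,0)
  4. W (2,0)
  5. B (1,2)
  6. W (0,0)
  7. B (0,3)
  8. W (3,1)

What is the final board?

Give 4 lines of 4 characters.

Move 1: B@(2,3) -> caps B=0 W=0
Move 2: W@(0,1) -> caps B=0 W=0
Move 3: B@(3,0) -> caps B=0 W=0
Move 4: W@(2,0) -> caps B=0 W=0
Move 5: B@(1,2) -> caps B=0 W=0
Move 6: W@(0,0) -> caps B=0 W=0
Move 7: B@(0,3) -> caps B=0 W=0
Move 8: W@(3,1) -> caps B=0 W=1

Answer: WW.B
..B.
W..B
.W..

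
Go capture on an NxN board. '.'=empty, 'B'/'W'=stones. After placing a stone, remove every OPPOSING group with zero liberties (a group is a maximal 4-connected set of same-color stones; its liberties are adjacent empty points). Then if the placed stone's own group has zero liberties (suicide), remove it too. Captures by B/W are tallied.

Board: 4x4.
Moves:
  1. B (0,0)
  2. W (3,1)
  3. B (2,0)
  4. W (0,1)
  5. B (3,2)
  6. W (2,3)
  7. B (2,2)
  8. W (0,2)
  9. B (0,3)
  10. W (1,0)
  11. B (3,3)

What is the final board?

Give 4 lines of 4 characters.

Move 1: B@(0,0) -> caps B=0 W=0
Move 2: W@(3,1) -> caps B=0 W=0
Move 3: B@(2,0) -> caps B=0 W=0
Move 4: W@(0,1) -> caps B=0 W=0
Move 5: B@(3,2) -> caps B=0 W=0
Move 6: W@(2,3) -> caps B=0 W=0
Move 7: B@(2,2) -> caps B=0 W=0
Move 8: W@(0,2) -> caps B=0 W=0
Move 9: B@(0,3) -> caps B=0 W=0
Move 10: W@(1,0) -> caps B=0 W=1
Move 11: B@(3,3) -> caps B=0 W=1

Answer: .WWB
W...
B.BW
.WBB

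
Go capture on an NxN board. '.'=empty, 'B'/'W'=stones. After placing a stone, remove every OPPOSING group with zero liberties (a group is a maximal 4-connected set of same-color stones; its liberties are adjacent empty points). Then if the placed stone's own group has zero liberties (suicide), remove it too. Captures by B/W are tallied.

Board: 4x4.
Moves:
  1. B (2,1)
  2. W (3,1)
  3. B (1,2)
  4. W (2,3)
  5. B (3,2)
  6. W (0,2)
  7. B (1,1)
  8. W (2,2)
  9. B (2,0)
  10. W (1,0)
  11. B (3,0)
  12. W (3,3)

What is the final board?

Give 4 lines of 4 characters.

Move 1: B@(2,1) -> caps B=0 W=0
Move 2: W@(3,1) -> caps B=0 W=0
Move 3: B@(1,2) -> caps B=0 W=0
Move 4: W@(2,3) -> caps B=0 W=0
Move 5: B@(3,2) -> caps B=0 W=0
Move 6: W@(0,2) -> caps B=0 W=0
Move 7: B@(1,1) -> caps B=0 W=0
Move 8: W@(2,2) -> caps B=0 W=0
Move 9: B@(2,0) -> caps B=0 W=0
Move 10: W@(1,0) -> caps B=0 W=0
Move 11: B@(3,0) -> caps B=1 W=0
Move 12: W@(3,3) -> caps B=1 W=0

Answer: ..W.
WBB.
BBWW
B.BW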